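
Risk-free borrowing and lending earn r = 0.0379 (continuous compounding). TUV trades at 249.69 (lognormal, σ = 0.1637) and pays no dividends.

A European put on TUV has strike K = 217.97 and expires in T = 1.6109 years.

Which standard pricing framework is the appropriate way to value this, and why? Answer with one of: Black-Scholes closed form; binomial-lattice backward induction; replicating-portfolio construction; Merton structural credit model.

framework: Black-Scholes closed form

Key observation: the instrument is a plain European put (strike 217.97) on a lognormal asset; the exact continuous-time formula applies directly.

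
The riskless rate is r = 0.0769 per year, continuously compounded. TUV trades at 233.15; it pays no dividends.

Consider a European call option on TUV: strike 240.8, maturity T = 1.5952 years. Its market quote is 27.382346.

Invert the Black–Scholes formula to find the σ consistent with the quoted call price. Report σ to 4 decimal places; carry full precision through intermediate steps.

sigma = 0.1358

At σ = 0.1358 the Black–Scholes value reproduces the quote:
σ√T = 0.1358·√1.5952 = 0.171517
d₁ = (ln(S/K) + (r+σ²/2)T) / (σ√T) = (ln(233.15/240.8) + (0.0769+0.1358²/2)·1.5952) / 0.171517 = (-0.032285 + 0.137380) / 0.171517 = 0.612739
d₂ = d₁ − σ√T = 0.612739 − 0.171517 = 0.441222
e^{−rT} = 0.884555
N(d₁) = 0.729976,  N(d₂) = 0.670474
V = S·N(d₁) − K·e^{−rT}·N(d₂) = 170.193817 − 142.811471 = 27.382346 (the observed quote) — the price is monotone increasing in volatility, hence this σ is the only solution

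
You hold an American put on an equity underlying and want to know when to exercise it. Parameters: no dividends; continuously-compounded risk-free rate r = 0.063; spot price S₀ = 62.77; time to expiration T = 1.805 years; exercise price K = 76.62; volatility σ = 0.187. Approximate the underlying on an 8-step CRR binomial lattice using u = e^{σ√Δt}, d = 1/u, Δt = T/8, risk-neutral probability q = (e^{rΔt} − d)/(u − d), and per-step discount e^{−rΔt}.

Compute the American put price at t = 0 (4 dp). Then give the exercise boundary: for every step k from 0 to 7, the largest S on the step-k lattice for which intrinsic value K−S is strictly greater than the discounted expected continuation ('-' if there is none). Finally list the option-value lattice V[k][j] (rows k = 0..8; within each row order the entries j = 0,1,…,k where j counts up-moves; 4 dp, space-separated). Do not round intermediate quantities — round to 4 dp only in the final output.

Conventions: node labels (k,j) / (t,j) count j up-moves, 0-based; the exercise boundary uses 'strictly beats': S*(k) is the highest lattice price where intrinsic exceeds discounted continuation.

Δt=0.22562, u=1.09289, d=0.91501, q=0.55829, disc=e^(-rΔt)=0.98589
k=8 terminal: V=max(K-S,0) → 45.7780 39.7821 32.6205 24.0667 13.8500 1.6471 0.0000 0.0000 0.0000
k=7: j=0 S=33.7069 intr=42.9131 cont=41.8317 V=42.9131[EX]; j=1 S=40.2598 intr=36.3602 cont=35.2788 V=36.3602[EX]; j=2 S=48.0865 intr=28.5335 cont=27.4521 V=28.5335[EX]; j=3 S=57.4349 intr=19.1851 cont=18.1037 V=19.1851[EX]; j=4 S=68.6007 intr=8.0193 cont=6.9379 V=8.0193[EX]; j=5 S=81.9371 intr=0.0000 cont=0.7173 V=0.7173[hold]; j=6 S=97.8663 intr=0.0000 cont=0.0000 V=0.0000[hold]; j=7 S=116.8922 intr=0.0000 cont=0.0000 V=0.0000[hold]  S*(7)=68.6007
k=6: j=0 S=36.8379 intr=39.7821 cont=38.7007 V=39.7821[EX]; j=1 S=43.9995 intr=32.6205 cont=31.5391 V=32.6205[EX]; j=2 S=52.5533 intr=24.0667 cont=22.9853 V=24.0667[EX]; j=3 S=62.7700 intr=13.8500 cont=12.7686 V=13.8500[EX]; j=4 S=74.9729 intr=1.6471 cont=3.8870 V=3.8870[hold]; j=5 S=89.5482 intr=0.0000 cont=0.3124 V=0.3124[hold]; j=6 S=106.9570 intr=0.0000 cont=0.0000 V=0.0000[hold]  S*(6)=62.7700
k=5: j=0 S=40.2598 intr=36.3602 cont=35.2788 V=36.3602[EX]; j=1 S=48.0865 intr=28.5335 cont=27.4521 V=28.5335[EX]; j=2 S=57.4349 intr=19.1851 cont=18.1037 V=19.1851[EX]; j=3 S=68.6007 intr=8.0193 cont=8.1708 V=8.1708[hold]; j=4 S=81.9371 intr=0.0000 cont=1.8646 V=1.8646[hold]; j=5 S=97.8663 intr=0.0000 cont=0.1360 V=0.1360[hold]  S*(5)=57.4349
k=4: j=0 S=43.9995 intr=32.6205 cont=31.5391 V=32.6205[EX]; j=1 S=52.5533 intr=24.0667 cont=22.9853 V=24.0667[EX]; j=2 S=62.7700 intr=13.8500 cont=12.8520 V=13.8500[EX]; j=3 S=74.9729 intr=1.6471 cont=4.5845 V=4.5845[hold]; j=4 S=89.5482 intr=0.0000 cont=0.8869 V=0.8869[hold]  S*(4)=62.7700
k=3: j=0 S=48.0865 intr=28.5335 cont=27.4521 V=28.5335[EX]; j=1 S=57.4349 intr=19.1851 cont=18.1037 V=19.1851[EX]; j=2 S=68.6007 intr=8.0193 cont=8.5547 V=8.5547[hold]; j=3 S=81.9371 intr=0.0000 cont=2.4846 V=2.4846[hold]  S*(3)=57.4349
k=2: j=0 S=52.5533 intr=24.0667 cont=22.9853 V=24.0667[EX]; j=1 S=62.7700 intr=13.8500 cont=13.0633 V=13.8500[EX]; j=2 S=74.9729 intr=1.6471 cont=5.0930 V=5.0930[hold]  S*(2)=62.7700
k=1: j=0 S=57.4349 intr=19.1851 cont=18.1037 V=19.1851[EX]; j=1 S=68.6007 intr=8.0193 cont=8.8346 V=8.8346[hold]  S*(1)=57.4349
k=0: j=0 S=62.7700 intr=13.8500 cont=13.2173 V=13.8500[EX]  S*(0)=62.7700

price = 13.8500
boundary = 62.7700 57.4349 62.7700 57.4349 62.7700 57.4349 62.7700 68.6007
tree:
13.8500
19.1851 8.8346
24.0667 13.8500 5.0930
28.5335 19.1851 8.5547 2.4846
32.6205 24.0667 13.8500 4.5845 0.8869
36.3602 28.5335 19.1851 8.1708 1.8646 0.1360
39.7821 32.6205 24.0667 13.8500 3.8870 0.3124 0.0000
42.9131 36.3602 28.5335 19.1851 8.0193 0.7173 0.0000 0.0000
45.7780 39.7821 32.6205 24.0667 13.8500 1.6471 0.0000 0.0000 0.0000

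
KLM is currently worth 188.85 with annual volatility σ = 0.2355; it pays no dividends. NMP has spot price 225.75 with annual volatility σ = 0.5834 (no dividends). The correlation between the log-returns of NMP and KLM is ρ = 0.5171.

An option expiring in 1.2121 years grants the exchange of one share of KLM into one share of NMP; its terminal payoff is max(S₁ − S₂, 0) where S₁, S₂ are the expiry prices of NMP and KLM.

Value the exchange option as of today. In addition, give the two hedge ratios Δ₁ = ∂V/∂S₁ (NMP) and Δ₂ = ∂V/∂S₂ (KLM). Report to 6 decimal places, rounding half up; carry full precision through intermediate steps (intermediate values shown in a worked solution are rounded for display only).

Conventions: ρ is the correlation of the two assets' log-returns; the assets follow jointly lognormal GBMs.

σ_eff = √(σ₁² + σ₂² − 2ρσ₁σ₂) = √(0.5834² + 0.2355² − 2·0.5171·0.5834·0.2355) = 0.503713
d₁ = (ln(S₁/S₂) + (q₂ − q₁ + σ_eff²/2)T) / (σ_eff√T) = (ln(225.75/188.85) + (0.0 − 0.0 + 0.126863)·1.2121) / 0.554564 = 0.599112
d₂ = d₁ − σ_eff√T = 0.599112 − 0.554564 = 0.044547
N(d₁) = 0.725451,  N(d₂) = 0.517766
V = S₁·e^{−q₁T}·N(d₁) − S₂·e^{−q₂T}·N(d₂) = 163.770512 − 97.780087 = 65.990425
Key observation: no risk-free rate is needed — with the second asset as numeraire the exchange option is a call on the ratio S₁/S₂, and r cancels out of the value.
Δ₁ = e^{−q₁T}·N(d₁) = 0.725451;  Δ₂ = −e^{−q₂T}·N(d₂) = -0.517766

exchange price = 65.990425
Δ1 = 0.725451
Δ2 = -0.517766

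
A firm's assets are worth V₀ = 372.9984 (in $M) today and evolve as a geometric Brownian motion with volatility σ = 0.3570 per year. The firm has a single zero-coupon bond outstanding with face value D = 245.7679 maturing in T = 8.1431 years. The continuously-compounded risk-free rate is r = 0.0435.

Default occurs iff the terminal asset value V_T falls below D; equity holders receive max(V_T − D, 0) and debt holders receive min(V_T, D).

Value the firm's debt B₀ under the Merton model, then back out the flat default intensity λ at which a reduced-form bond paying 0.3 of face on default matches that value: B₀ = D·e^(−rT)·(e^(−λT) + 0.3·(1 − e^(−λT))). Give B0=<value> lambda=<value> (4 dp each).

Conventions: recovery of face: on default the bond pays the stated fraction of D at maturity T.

Work the structural quantities from V₀ = 372.9984 against face 245.7679:
d₁ = [ln(V₀/D) + (r + σ²/2)T] / (σ√T)
   = [ln(372.9984/245.7679) + (0.0435 + 0.5·0.3570²)·8.1431] / (0.3570·√8.1431)
   = [0.417187 + 0.873140] / 1.018739 = 1.266591
d₂ = d₁ − σ√T = 1.266591 − 1.018739 = 0.247852
N(d₁) = 0.897349,  N(d₂) = 0.597875,  e^(−rT) = 0.701717
E₀ = V₀·N(d₁) − D·e^(−rT)·N(d₂)
   = 372.9984·0.897349 − 245.7679·0.701717·0.597875 = 231.600498
B₀ = V₀ − E₀ = 372.9984 − 231.600498 = 141.397902
e^(−λT) = (B₀·e^(rT)/D − 0.3)/(1 − 0.3) = (141.3979·1.425076/245.7679 − 0.3)/0.7 = 0.74270029
λ = −ln(0.74270029)/8.1431 = 0.036529

B0=141.3979 lambda=0.0365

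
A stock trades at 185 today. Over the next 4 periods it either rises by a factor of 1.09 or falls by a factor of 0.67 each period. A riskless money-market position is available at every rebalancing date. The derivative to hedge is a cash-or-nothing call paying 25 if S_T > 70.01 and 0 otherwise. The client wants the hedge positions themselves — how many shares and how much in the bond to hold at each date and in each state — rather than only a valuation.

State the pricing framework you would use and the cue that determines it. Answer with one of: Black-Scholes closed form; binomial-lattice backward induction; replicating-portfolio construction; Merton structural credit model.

framework: replicating-portfolio construction

Key observation: the deliverable is the dynamic trading strategy on the 4-step tree (spot 185, moves 1.09 and 0.67), so the valuation must go through the node-by-node replicating-portfolio solve.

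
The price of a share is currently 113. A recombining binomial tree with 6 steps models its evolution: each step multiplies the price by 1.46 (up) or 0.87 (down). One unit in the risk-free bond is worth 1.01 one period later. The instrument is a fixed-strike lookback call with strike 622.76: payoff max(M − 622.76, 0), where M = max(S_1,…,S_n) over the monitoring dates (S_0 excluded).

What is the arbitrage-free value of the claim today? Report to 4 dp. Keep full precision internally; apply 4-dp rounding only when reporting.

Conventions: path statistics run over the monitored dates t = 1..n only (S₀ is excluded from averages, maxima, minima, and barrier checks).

price = 0.2274

Set p* = 0.2373 (from d < R < u); the path-dependent value is the discounted p*-expectation over all price paths.
Enumerate all 2^6 = 64 price paths (U = up ×1.46, D = down ×0.87); each path with k up-moves has probability p*^k·(1−p*)^(6−k).
DDDDDD: M=98.3100, payoff=0.0000, prob=0.196863
UDDDDD: M=164.9800, payoff=0.0000, prob=0.061246
DUDDDD: M=143.5326, payoff=0.0000, prob=0.061246
UUDDDD: M=240.8708, payoff=0.0000, prob=0.019054
DDUDDD: M=124.8734, payoff=0.0000, prob=0.061246
UDUDDD: M=209.5576, payoff=0.0000, prob=0.019054
DUUDDD: M=209.5576, payoff=0.0000, prob=0.019054
UUUDDD: M=351.6714, payoff=0.0000, prob=0.005928
DDDUDD: M=108.6398, payoff=0.0000, prob=0.061246
UDDUDD: M=182.3151, payoff=0.0000, prob=0.019054
DUDUDD: M=182.3151, payoff=0.0000, prob=0.019054
UUDUDD: M=305.9541, payoff=0.0000, prob=0.005928
DDUUDD: M=182.3151, payoff=0.0000, prob=0.019054
UDUUDD: M=305.9541, payoff=0.0000, prob=0.005928
DUUUDD: M=305.9541, payoff=0.0000, prob=0.005928
UUUUDD: M=513.4402, payoff=0.0000, prob=0.001844
DDDDUD: M=98.3100, payoff=0.0000, prob=0.061246
UDDDUD: M=164.9800, payoff=0.0000, prob=0.019054
DUDDUD: M=158.6141, payoff=0.0000, prob=0.019054
UUDDUD: M=266.1801, payoff=0.0000, prob=0.005928
DDUDUD: M=158.6141, payoff=0.0000, prob=0.019054
UDUDUD: M=266.1801, payoff=0.0000, prob=0.005928
DUUDUD: M=266.1801, payoff=0.0000, prob=0.005928
UUUDUD: M=446.6930, payoff=0.0000, prob=0.001844
DDDUUD: M=158.6141, payoff=0.0000, prob=0.019054
UDDUUD: M=266.1801, payoff=0.0000, prob=0.005928
DUDUUD: M=266.1801, payoff=0.0000, prob=0.005928
UUDUUD: M=446.6930, payoff=0.0000, prob=0.001844
DDUUUD: M=266.1801, payoff=0.0000, prob=0.005928
UDUUUD: M=446.6930, payoff=0.0000, prob=0.001844
DUUUUD: M=446.6930, payoff=0.0000, prob=0.001844
UUUUUD: M=749.6227, payoff=126.8627, prob=0.000574
DDDDDU: M=98.3100, payoff=0.0000, prob=0.061246
UDDDDU: M=164.9800, payoff=0.0000, prob=0.019054
DUDDDU: M=143.5326, payoff=0.0000, prob=0.019054
UUDDDU: M=240.8708, payoff=0.0000, prob=0.005928
DDUDDU: M=137.9943, payoff=0.0000, prob=0.019054
UDUDDU: M=231.5767, payoff=0.0000, prob=0.005928
DUUDDU: M=231.5767, payoff=0.0000, prob=0.005928
UUUDDU: M=388.6229, payoff=0.0000, prob=0.001844
DDDUDU: M=137.9943, payoff=0.0000, prob=0.019054
UDDUDU: M=231.5767, payoff=0.0000, prob=0.005928
DUDUDU: M=231.5767, payoff=0.0000, prob=0.005928
UUDUDU: M=388.6229, payoff=0.0000, prob=0.001844
DDUUDU: M=231.5767, payoff=0.0000, prob=0.005928
UDUUDU: M=388.6229, payoff=0.0000, prob=0.001844
DUUUDU: M=388.6229, payoff=0.0000, prob=0.001844
UUUUDU: M=652.1717, payoff=29.4117, prob=0.000574
DDDDUU: M=137.9943, payoff=0.0000, prob=0.019054
UDDDUU: M=231.5767, payoff=0.0000, prob=0.005928
DUDDUU: M=231.5767, payoff=0.0000, prob=0.005928
UUDDUU: M=388.6229, payoff=0.0000, prob=0.001844
DDUDUU: M=231.5767, payoff=0.0000, prob=0.005928
UDUDUU: M=388.6229, payoff=0.0000, prob=0.001844
DUUDUU: M=388.6229, payoff=0.0000, prob=0.001844
UUUDUU: M=652.1717, payoff=29.4117, prob=0.000574
DDDUUU: M=231.5767, payoff=0.0000, prob=0.005928
UDDUUU: M=388.6229, payoff=0.0000, prob=0.001844
DUDUUU: M=388.6229, payoff=0.0000, prob=0.001844
UUDUUU: M=652.1717, payoff=29.4117, prob=0.000574
DDUUUU: M=388.6229, payoff=0.0000, prob=0.001844
UDUUUU: M=652.1717, payoff=29.4117, prob=0.000574
DUUUUU: M=652.1717, payoff=29.4117, prob=0.000574
UUUUUU: M=1094.4491, payoff=471.6891, prob=0.000179
Price = Σ prob·payoff / R^6 = 0.241369 / 1.061520 = 0.2274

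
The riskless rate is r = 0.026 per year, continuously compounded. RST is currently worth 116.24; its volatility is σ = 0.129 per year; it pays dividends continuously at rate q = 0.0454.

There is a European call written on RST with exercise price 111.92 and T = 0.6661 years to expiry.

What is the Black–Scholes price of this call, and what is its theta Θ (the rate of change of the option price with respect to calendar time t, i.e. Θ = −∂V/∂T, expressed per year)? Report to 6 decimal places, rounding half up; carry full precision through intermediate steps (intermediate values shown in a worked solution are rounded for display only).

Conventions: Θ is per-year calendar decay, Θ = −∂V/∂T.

σ√T = 0.129·√0.6661 = 0.105283
d₁ = (ln(S/K) + (r−q+σ²/2)T) / (σ√T) = (ln(116.24/111.92) + (0.026−0.0454+0.129²/2)·0.6661) / 0.105283 = (0.037873 − 0.007380) / 0.105283 = 0.289625
d₂ = d₁ − σ√T = 0.289625 − 0.105283 = 0.184341
e^{−rT} = 0.982831
e^{−qT} = 0.970212
N(d₁) = 0.613948,  N(d₂) = 0.573127
Call price V = S·e^{−qT}·N(d₁) − K·e^{−rT}·N(d₂) = 69.239500 − 63.043065 = 6.196435
φ(d₁) = (1/√(2π))·e^{−d₁²/2} = 0.382556
Θ = −S·e^{−qT}·φ(d₁)·σ/(2√T) + q·S·e^{−qT}·N(d₁) − r·K·e^{−rT}·N(d₂) = −3.409631 + 3.143473 − 1.639120 = -1.905277

price = 6.196435
Θ = -1.905277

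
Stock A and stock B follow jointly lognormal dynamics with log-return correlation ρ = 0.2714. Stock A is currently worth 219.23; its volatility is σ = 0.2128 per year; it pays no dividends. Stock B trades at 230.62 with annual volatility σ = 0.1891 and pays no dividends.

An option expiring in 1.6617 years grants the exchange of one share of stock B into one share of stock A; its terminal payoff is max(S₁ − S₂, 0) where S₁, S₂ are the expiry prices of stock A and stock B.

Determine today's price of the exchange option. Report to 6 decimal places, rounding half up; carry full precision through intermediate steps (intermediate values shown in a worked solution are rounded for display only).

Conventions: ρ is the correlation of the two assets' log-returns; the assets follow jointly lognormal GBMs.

exchange price = 22.695647

σ_eff = √(σ₁² + σ₂² − 2ρσ₁σ₂) = √(0.2128² + 0.1891² − 2·0.2714·0.2128·0.1891) = 0.243311
d₁ = (ln(S₁/S₂) + (q₂ − q₁ + σ_eff²/2)T) / (σ_eff√T) = (ln(219.23/230.62) + (0.0 − 0.0 + 0.029600)·1.6617) / 0.313644 = -0.004666
d₂ = d₁ − σ_eff√T = -0.004666 − 0.313644 = -0.318311
N(d₁) = 0.498138,  N(d₂) = 0.375125
V = S₁·e^{−q₁T}·N(d₁) − S₂·e^{−q₂T}·N(d₂) = 109.206900 − 86.511253 = 22.695647
Key observation: no risk-free rate is needed — with the second asset as numeraire the exchange option is a call on the ratio S₁/S₂, and r cancels out of the value.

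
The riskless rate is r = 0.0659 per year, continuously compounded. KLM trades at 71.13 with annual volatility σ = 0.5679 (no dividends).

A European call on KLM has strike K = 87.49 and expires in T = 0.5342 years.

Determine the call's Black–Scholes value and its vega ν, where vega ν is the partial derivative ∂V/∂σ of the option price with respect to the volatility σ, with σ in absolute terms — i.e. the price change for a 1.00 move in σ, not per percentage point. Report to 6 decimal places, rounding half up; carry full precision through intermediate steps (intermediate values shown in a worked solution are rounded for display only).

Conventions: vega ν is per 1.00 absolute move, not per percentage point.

price = 7.185375
ν = 20.303203

σ√T = 0.5679·√0.5342 = 0.415072
d₁ = (ln(S/K) + (r+σ²/2)T) / (σ√T) = (ln(71.13/87.49) + (0.0659+0.5679²/2)·0.5342) / 0.415072 = (-0.207015 + 0.121346) / 0.415072 = -0.206395
d₂ = d₁ − σ√T = -0.206395 − 0.415072 = -0.621468
e^{−rT} = 0.965409
N(d₁) = 0.418241,  N(d₂) = 0.267146
Call price V = S·N(d₁) − K·e^{−rT}·N(d₂) = 29.749486 − 22.564111 = 7.185375
φ(d₁) = (1/√(2π))·e^{−d₁²/2} = 0.390535
ν = S·φ(d₁)·√T = 20.303203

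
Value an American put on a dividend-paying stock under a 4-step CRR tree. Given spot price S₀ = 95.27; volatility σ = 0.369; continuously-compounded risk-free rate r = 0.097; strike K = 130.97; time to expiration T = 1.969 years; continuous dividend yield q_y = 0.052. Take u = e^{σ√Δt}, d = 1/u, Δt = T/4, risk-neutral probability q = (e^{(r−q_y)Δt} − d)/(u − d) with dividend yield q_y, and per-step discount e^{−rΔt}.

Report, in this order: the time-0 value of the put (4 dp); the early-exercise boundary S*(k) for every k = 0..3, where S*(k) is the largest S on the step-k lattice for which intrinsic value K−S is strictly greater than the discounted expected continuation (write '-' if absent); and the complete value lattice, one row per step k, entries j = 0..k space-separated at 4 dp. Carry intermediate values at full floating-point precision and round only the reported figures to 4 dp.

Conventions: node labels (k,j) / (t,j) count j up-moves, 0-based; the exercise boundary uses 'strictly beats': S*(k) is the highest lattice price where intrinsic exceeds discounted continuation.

Δt=0.49225, u=1.29549, d=0.77191, q=0.47841, disc=e^(-rΔt)=0.95337
k=4 terminal: V=max(K-S,0) → 97.1468 74.2044 35.7000 0.0000 0.0000
k=3: j=0 S=43.8177 intr=87.1523 cont=82.1530 V=87.1523[EX]; j=1 S=73.5395 intr=57.4305 cont=53.1824 V=57.4305[EX]; j=2 S=123.4217 intr=7.5483 cont=17.7524 V=17.7524[hold]; j=3 S=207.1394 intr=0.0000 cont=0.0000 V=0.0000[hold]  S*(3)=73.5395
k=2: j=0 S=56.7656 intr=74.2044 cont=69.5324 V=74.2044[EX]; j=1 S=95.2700 intr=35.7000 cont=36.6552 V=36.6552[hold]; j=2 S=159.8922 intr=0.0000 cont=8.8277 V=8.8277[hold]  S*(2)=56.7656
k=1: j=0 S=73.5395 intr=57.4305 cont=53.6181 V=57.4305[EX]; j=1 S=123.4217 intr=7.5483 cont=22.2538 V=22.2538[hold]  S*(1)=73.5395
k=0: j=0 S=95.2700 intr=35.7000 cont=38.7083 V=38.7083[hold]  S*(0)=-

price = 38.7083
boundary = - 73.5395 56.7656 73.5395
tree:
38.7083
57.4305 22.2538
74.2044 36.6552 8.8277
87.1523 57.4305 17.7524 0.0000
97.1468 74.2044 35.7000 0.0000 0.0000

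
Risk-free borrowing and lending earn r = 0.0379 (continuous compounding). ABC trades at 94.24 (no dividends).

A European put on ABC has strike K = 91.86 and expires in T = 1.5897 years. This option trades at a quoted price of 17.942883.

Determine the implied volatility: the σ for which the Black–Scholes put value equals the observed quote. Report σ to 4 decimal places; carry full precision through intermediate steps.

At σ = 0.4828 the Black–Scholes value reproduces the quote:
σ√T = 0.4828·√1.5897 = 0.608730
d₁ = (ln(S/K) + (r+σ²/2)T) / (σ√T) = (ln(94.24/91.86) + (0.0379+0.4828²/2)·1.5897) / 0.608730 = (0.025579 + 0.245526) / 0.608730 = 0.445361
d₂ = d₁ − σ√T = 0.445361 − 0.608730 = -0.163369
e^{−rT} = 0.941529
N(−d₁) = 0.328029,  N(−d₂) = 0.564886
V = K·e^{−rT}·N(−d₂) − S·N(−d₁) = 48.856366 − 30.913483 = 17.942883 (the quoted price), and the Black–Scholes price is strictly increasing in σ, so σ is unique

sigma = 0.4828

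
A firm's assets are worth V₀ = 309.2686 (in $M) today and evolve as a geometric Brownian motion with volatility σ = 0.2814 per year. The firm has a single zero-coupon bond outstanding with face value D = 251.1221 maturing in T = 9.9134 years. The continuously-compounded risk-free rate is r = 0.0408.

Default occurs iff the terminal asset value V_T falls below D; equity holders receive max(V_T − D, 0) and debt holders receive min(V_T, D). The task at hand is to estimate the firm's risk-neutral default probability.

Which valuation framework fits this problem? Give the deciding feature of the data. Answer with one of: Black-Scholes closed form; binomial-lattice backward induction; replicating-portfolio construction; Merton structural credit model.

framework: Merton structural credit model

Key observation: the question is about default risk generated by asset-value dynamics against a debt face of 251.1221 — the structural framework prices exactly that.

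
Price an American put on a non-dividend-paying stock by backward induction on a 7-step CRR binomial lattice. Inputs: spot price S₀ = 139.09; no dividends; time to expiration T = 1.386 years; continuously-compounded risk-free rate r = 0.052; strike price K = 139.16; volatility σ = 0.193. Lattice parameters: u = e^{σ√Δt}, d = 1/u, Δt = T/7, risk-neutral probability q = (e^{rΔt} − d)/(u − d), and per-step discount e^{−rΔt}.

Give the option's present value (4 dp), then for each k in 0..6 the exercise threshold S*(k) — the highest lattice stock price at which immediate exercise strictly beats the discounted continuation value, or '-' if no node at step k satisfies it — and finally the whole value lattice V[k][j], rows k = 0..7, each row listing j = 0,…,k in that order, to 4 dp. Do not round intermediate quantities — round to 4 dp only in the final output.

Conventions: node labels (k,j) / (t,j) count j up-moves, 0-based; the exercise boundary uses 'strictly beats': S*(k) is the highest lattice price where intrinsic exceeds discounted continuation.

price = 9.2467
boundary = - - 117.1391 107.4991 117.1391 107.4991 117.1391
tree:
9.2467
14.5234 4.9063
22.0209 8.3827 2.0239
31.6609 13.8661 3.8487 0.5004
40.5076 22.0209 7.1499 1.0959 0.0000
48.6262 31.6609 12.8572 2.4005 0.0000 0.0000
56.0767 40.5076 22.0209 5.2579 0.0000 0.0000 0.0000
62.9141 48.6262 31.6609 11.5164 0.0000 0.0000 0.0000 0.0000

Δt=0.19800  u=1.08968  d=0.91770  q=0.53872  discount=0.98976
step 7 (expiry): payoffs max(K−S,0) = 62.9141 48.6262 31.6609 11.5164 0.0000 0.0000 0.0000 0.0000
step 6: (k=6,j=0): S=83.0833, K−S=56.0767, hold=54.6513 ⇒ V=56.0767 exercise | (k=6,j=1): S=98.6524, K−S=40.5076, hold=39.0821 ⇒ V=40.5076 exercise | (k=6,j=2): S=117.1391, K−S=22.0209, hold=20.5955 ⇒ V=22.0209 exercise | (k=6,j=3): S=139.0900, K−S=0.0700, hold=5.2579 ⇒ V=5.2579 continue | (k=6,j=4): S=165.1543, K−S=0.0000, hold=0.0000 ⇒ V=0.0000 continue | (k=6,j=5): S=196.1029, K−S=0.0000, hold=0.0000 ⇒ V=0.0000 continue | (k=6,j=6): S=232.8510, K−S=0.0000, hold=0.0000 ⇒ V=0.0000 continue  boundary S*=117.1391
step 5: (k=5,j=0): S=90.5338, K−S=48.6262, hold=47.2008 ⇒ V=48.6262 exercise | (k=5,j=1): S=107.4991, K−S=31.6609, hold=30.2355 ⇒ V=31.6609 exercise | (k=5,j=2): S=127.6436, K−S=11.5164, hold=12.8572 ⇒ V=12.8572 continue | (k=5,j=3): S=151.5629, K−S=0.0000, hold=2.4005 ⇒ V=2.4005 continue | (k=5,j=4): S=179.9646, K−S=0.0000, hold=0.0000 ⇒ V=0.0000 continue | (k=5,j=5): S=213.6884, K−S=0.0000, hold=0.0000 ⇒ V=0.0000 continue  boundary S*=107.4991
step 4: (k=4,j=0): S=98.6524, K−S=40.5076, hold=39.0821 ⇒ V=40.5076 exercise | (k=4,j=1): S=117.1391, K−S=22.0209, hold=21.3104 ⇒ V=22.0209 exercise | (k=4,j=2): S=139.0900, K−S=0.0700, hold=7.1499 ⇒ V=7.1499 continue | (k=4,j=3): S=165.1543, K−S=0.0000, hold=1.0959 ⇒ V=1.0959 continue | (k=4,j=4): S=196.1029, K−S=0.0000, hold=0.0000 ⇒ V=0.0000 continue  boundary S*=117.1391
step 3: (k=3,j=0): S=107.4991, K−S=31.6609, hold=30.2355 ⇒ V=31.6609 exercise | (k=3,j=1): S=127.6436, K−S=11.5164, hold=13.8661 ⇒ V=13.8661 continue | (k=3,j=2): S=151.5629, K−S=0.0000, hold=3.8487 ⇒ V=3.8487 continue | (k=3,j=3): S=179.9646, K−S=0.0000, hold=0.5004 ⇒ V=0.5004 continue  boundary S*=107.4991
step 2: (k=2,j=0): S=117.1391, K−S=22.0209, hold=21.8483 ⇒ V=22.0209 exercise | (k=2,j=1): S=139.0900, K−S=0.0700, hold=8.3827 ⇒ V=8.3827 continue | (k=2,j=2): S=165.1543, K−S=0.0000, hold=2.0239 ⇒ V=2.0239 continue  boundary S*=117.1391
step 1: (k=1,j=0): S=127.6436, K−S=11.5164, hold=14.5234 ⇒ V=14.5234 continue | (k=1,j=1): S=151.5629, K−S=0.0000, hold=4.9063 ⇒ V=4.9063 continue  boundary S*=-
step 0: (k=0,j=0): S=139.0900, K−S=0.0700, hold=9.2467 ⇒ V=9.2467 continue  boundary S*=-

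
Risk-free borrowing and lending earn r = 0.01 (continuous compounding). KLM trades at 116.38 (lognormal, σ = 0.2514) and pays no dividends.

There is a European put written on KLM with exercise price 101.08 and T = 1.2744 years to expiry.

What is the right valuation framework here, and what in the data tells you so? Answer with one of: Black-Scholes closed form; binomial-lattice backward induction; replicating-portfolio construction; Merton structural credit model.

Key observation: a European-exercise option on KLM struck at 101.08 — a GBM underlying with constant parameters — admits an analytic price: the data contain no early exercise, no discrete tree, no debt structure.

framework: Black-Scholes closed form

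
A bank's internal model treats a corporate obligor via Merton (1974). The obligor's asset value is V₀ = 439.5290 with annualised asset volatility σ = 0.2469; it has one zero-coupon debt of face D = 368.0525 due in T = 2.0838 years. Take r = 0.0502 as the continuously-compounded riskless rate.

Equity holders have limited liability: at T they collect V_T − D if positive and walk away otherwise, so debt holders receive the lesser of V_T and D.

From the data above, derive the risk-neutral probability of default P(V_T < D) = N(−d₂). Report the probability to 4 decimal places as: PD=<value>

Apply the equity-as-call identities (strike 368.0525, horizon 2.0838 years):
d₁ = [ln(V₀/D) + (r + σ²/2)T] / (σ√T)
   = [ln(439.5290/368.0525) + (0.0502 + 0.5·0.2469²)·2.0838] / (0.2469·√2.0838)
   = [0.177478 + 0.168121] / 0.356409 = 0.969668
d₂ = d₁ − σ√T = 0.969668 − 0.356409 = 0.613258
risk-neutral PD = N(−d₂) = N(-0.613258) = 0.269853

PD=0.2699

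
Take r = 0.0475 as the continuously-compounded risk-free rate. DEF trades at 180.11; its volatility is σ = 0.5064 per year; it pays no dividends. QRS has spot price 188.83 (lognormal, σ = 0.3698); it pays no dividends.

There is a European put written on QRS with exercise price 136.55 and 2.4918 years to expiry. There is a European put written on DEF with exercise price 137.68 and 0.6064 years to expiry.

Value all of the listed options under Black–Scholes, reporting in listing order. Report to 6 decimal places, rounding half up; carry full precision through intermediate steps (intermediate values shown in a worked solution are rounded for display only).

[QRS put K=136.55]
σ√T = 0.3698·√2.4918 = 0.583745
d₁ = (ln(S/K) + (r+σ²/2)T) / (σ√T) = (ln(188.83/136.55) + (0.0475+0.3698²/2)·2.4918) / 0.583745 = (0.324156 + 0.288740) / 0.583745 = 1.049937
d₂ = d₁ − σ√T = 1.049937 − 0.583745 = 0.466192
e^{−rT} = 0.888376
N(−d₁) = 0.146873,  N(−d₂) = 0.320539
price = K·e^{−rT}·N(−d₂) − S·N(−d₁) = 38.883858 − 27.734114 = 11.149744
[DEF put K=137.68]
σ√T = 0.5064·√0.6064 = 0.394342
d₁ = (ln(S/K) + (r+σ²/2)T) / (σ√T) = (ln(180.11/137.68) + (0.0475+0.5064²/2)·0.6064) / 0.394342 = (0.268636 + 0.106557) / 0.394342 = 0.951439
d₂ = d₁ − σ√T = 0.951439 − 0.394342 = 0.557097
e^{−rT} = 0.971607
N(−d₁) = 0.170691,  N(−d₂) = 0.288731
price = K·e^{−rT}·N(−d₂) − S·N(−d₁) = 38.623748 − 30.743124 = 7.880624

price(QRS put K=136.55) = 11.149744
price(DEF put K=137.68) = 7.880624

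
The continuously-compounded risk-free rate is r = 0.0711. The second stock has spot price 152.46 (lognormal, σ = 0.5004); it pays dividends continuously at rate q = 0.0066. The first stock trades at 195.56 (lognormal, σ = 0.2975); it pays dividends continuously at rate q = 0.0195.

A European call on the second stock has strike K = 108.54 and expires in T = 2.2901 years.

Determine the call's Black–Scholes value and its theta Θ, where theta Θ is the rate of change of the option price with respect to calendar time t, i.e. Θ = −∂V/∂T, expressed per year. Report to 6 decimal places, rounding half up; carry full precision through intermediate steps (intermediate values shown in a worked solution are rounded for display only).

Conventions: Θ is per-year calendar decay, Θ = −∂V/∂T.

σ√T = 0.5004·√2.2901 = 0.757259
d₁ = (ln(S/K) + (r−q+σ²/2)T) / (σ√T) = (ln(152.46/108.54) + (0.0711−0.0066+0.5004²/2)·2.2901) / 0.757259 = (0.339783 + 0.434432) / 0.757259 = 1.022392
d₂ = d₁ − σ√T = 1.022392 − 0.757259 = 0.265133
e^{−rT} = 0.849739
e^{−qT} = 0.984999
N(d₁) = 0.846702,  N(d₂) = 0.604546
Call price V = S·e^{−qT}·N(d₁) − K·e^{−rT}·N(d₂) = 127.151777 − 55.757718 = 71.394059
φ(d₁) = (1/√(2π))·e^{−d₁²/2} = 0.236553
Θ = −S·e^{−qT}·φ(d₁)·σ/(2√T) + q·S·e^{−qT}·N(d₁) − r·K·e^{−rT}·N(d₂) = −5.873284 + 0.839202 − 3.964374 = -8.998456

price = 71.394059
Θ = -8.998456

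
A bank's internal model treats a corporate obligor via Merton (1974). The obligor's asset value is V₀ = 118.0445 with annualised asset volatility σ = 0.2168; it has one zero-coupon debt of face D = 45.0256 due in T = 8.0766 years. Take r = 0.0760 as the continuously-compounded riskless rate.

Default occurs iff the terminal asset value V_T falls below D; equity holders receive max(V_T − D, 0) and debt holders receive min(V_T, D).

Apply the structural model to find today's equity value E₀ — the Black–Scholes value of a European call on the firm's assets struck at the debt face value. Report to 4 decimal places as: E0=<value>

E0=93.7258

Equity is a call on the firm's assets struck at D = 45.0256:
d₁ = [ln(V₀/D) + (r + σ²/2)T] / (σ√T)
   = [ln(118.0445/45.0256) + (0.0760 + 0.5·0.2168²)·8.0766] / (0.2168·√8.0766)
   = [0.963830 + 0.803631] / 0.616132 = 2.868642
d₂ = d₁ − σ√T = 2.868642 − 0.616132 = 2.252510
N(d₁) = 0.997939,  N(d₂) = 0.987855,  e^(−rT) = 0.541278
E₀ = V₀·N(d₁) − D·e^(−rT)·N(d₂)
   = 118.0445·0.997939 − 45.0256·0.541278·0.987855 = 93.725796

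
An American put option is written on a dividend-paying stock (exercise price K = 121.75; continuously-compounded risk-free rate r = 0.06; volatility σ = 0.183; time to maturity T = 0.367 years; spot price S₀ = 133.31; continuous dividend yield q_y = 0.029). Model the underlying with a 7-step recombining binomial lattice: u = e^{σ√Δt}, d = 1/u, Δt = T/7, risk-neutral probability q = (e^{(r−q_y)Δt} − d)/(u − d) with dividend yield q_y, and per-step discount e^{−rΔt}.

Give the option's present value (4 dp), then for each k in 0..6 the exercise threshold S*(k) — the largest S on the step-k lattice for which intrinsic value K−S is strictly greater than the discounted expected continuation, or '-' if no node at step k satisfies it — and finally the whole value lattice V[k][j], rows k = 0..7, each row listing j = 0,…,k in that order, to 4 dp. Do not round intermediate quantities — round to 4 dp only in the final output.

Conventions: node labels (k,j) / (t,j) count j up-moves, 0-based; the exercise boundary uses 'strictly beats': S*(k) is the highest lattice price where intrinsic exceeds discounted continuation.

Δt=0.05243  u=1.04279  d=0.95896  q=0.50893  discount=0.99686
step 7 (expiry): payoffs max(K−S,0) = 22.3290 13.6381 4.1874 0.0000 0.0000 0.0000 0.0000 0.0000
step 6: (k=6,j=0): S=103.6754, K−S=18.0746, hold=17.8497 ⇒ V=18.0746 exercise | (k=6,j=1): S=112.7383, K−S=9.0117, hold=8.8006 ⇒ V=9.0117 exercise | (k=6,j=2): S=122.5934, K−S=0.0000, hold=2.0498 ⇒ V=2.0498 continue | (k=6,j=3): S=133.3100, K−S=0.0000, hold=0.0000 ⇒ V=0.0000 continue | (k=6,j=4): S=144.9634, K−S=0.0000, hold=0.0000 ⇒ V=0.0000 continue | (k=6,j=5): S=157.6355, K−S=0.0000, hold=0.0000 ⇒ V=0.0000 continue | (k=6,j=6): S=171.4153, K−S=0.0000, hold=0.0000 ⇒ V=0.0000 continue  boundary S*=112.7383
step 5: (k=5,j=0): S=108.1119, K−S=13.6381, hold=13.4199 ⇒ V=13.6381 exercise | (k=5,j=1): S=117.5626, K−S=4.1874, hold=5.4514 ⇒ V=5.4514 continue | (k=5,j=2): S=127.8395, K−S=0.0000, hold=1.0035 ⇒ V=1.0035 continue | (k=5,j=3): S=139.0146, K−S=0.0000, hold=0.0000 ⇒ V=0.0000 continue | (k=5,j=4): S=151.1667, K−S=0.0000, hold=0.0000 ⇒ V=0.0000 continue | (k=5,j=5): S=164.3811, K−S=0.0000, hold=0.0000 ⇒ V=0.0000 continue  boundary S*=108.1119
step 4: (k=4,j=0): S=112.7383, K−S=9.0117, hold=9.4419 ⇒ V=9.4419 continue | (k=4,j=1): S=122.5934, K−S=0.0000, hold=3.1777 ⇒ V=3.1777 continue | (k=4,j=2): S=133.3100, K−S=0.0000, hold=0.4912 ⇒ V=0.4912 continue | (k=4,j=3): S=144.9634, K−S=0.0000, hold=0.0000 ⇒ V=0.0000 continue | (k=4,j=4): S=157.6355, K−S=0.0000, hold=0.0000 ⇒ V=0.0000 continue  boundary S*=-
step 3: (k=3,j=0): S=117.5626, K−S=4.1874, hold=6.2342 ⇒ V=6.2342 continue | (k=3,j=1): S=127.8395, K−S=0.0000, hold=1.8048 ⇒ V=1.8048 continue | (k=3,j=2): S=139.0146, K−S=0.0000, hold=0.2405 ⇒ V=0.2405 continue | (k=3,j=3): S=151.1667, K−S=0.0000, hold=0.0000 ⇒ V=0.0000 continue  boundary S*=-
step 2: (k=2,j=0): S=122.5934, K−S=0.0000, hold=3.9674 ⇒ V=3.9674 continue | (k=2,j=1): S=133.3100, K−S=0.0000, hold=1.0055 ⇒ V=1.0055 continue | (k=2,j=2): S=144.9634, K−S=0.0000, hold=0.1177 ⇒ V=0.1177 continue  boundary S*=-
step 1: (k=1,j=0): S=127.8395, K−S=0.0000, hold=2.4523 ⇒ V=2.4523 continue | (k=1,j=1): S=139.0146, K−S=0.0000, hold=0.5519 ⇒ V=0.5519 continue  boundary S*=-
step 0: (k=0,j=0): S=133.3100, K−S=0.0000, hold=1.4805 ⇒ V=1.4805 continue  boundary S*=-

price = 1.4805
boundary = - - - - - 108.1119 112.7383
tree:
1.4805
2.4523 0.5519
3.9674 1.0055 0.1177
6.2342 1.8048 0.2405 0.0000
9.4419 3.1777 0.4912 0.0000 0.0000
13.6381 5.4514 1.0035 0.0000 0.0000 0.0000
18.0746 9.0117 2.0498 0.0000 0.0000 0.0000 0.0000
22.3290 13.6381 4.1874 0.0000 0.0000 0.0000 0.0000 0.0000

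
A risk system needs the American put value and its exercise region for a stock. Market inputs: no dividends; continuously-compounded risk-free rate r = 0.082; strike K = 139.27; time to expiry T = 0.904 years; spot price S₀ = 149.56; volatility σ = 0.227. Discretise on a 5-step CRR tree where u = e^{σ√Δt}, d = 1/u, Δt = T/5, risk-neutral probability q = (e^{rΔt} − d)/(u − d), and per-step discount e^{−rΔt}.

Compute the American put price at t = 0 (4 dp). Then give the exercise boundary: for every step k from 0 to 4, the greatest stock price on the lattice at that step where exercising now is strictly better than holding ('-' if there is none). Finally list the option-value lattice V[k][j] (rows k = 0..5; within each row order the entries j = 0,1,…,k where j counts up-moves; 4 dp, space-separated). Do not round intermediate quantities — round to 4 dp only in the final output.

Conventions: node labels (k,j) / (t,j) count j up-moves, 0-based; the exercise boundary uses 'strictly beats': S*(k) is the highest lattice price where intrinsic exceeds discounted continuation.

price = 5.0869
boundary = - - - 111.9590 123.3042
tree:
5.0869
9.2673 1.8470
16.3096 3.8284 0.2962
27.3110 7.8624 0.6729 0.0000
37.6124 15.9658 1.5282 0.0000 0.0000
46.9659 27.3110 3.4710 0.0000 0.0000 0.0000

Δt=0.18080, u=1.10133, d=0.90799, q=0.55314, disc=e^(-rΔt)=0.98528
k=5 terminal: V=max(K-S,0) → 46.9659 27.3110 3.4710 0.0000 0.0000 0.0000
k=4: j=0 S=101.6576 intr=37.6124 cont=35.5628 V=37.6124[EX]; j=1 S=123.3042 intr=15.9658 cont=13.9163 V=15.9658[EX]; j=2 S=149.5600 intr=0.0000 cont=1.5282 V=1.5282[hold]; j=3 S=181.4066 intr=0.0000 cont=0.0000 V=0.0000[hold]; j=4 S=220.0345 intr=0.0000 cont=0.0000 V=0.0000[hold]  S*(4)=123.3042
k=3: j=0 S=111.9590 intr=27.3110 cont=25.2615 V=27.3110[EX]; j=1 S=135.7990 intr=3.4710 cont=7.8624 V=7.8624[hold]; j=2 S=164.7154 intr=0.0000 cont=0.6729 V=0.6729[hold]; j=3 S=199.7892 intr=0.0000 cont=0.0000 V=0.0000[hold]  S*(3)=111.9590
k=2: j=0 S=123.3042 intr=15.9658 cont=16.3096 V=16.3096[hold]; j=1 S=149.5600 intr=0.0000 cont=3.8284 V=3.8284[hold]; j=2 S=181.4066 intr=0.0000 cont=0.2962 V=0.2962[hold]  S*(2)=-
k=1: j=0 S=135.7990 intr=3.4710 cont=9.2673 V=9.2673[hold]; j=1 S=164.7154 intr=0.0000 cont=1.8470 V=1.8470[hold]  S*(1)=-
k=0: j=0 S=149.5600 intr=0.0000 cont=5.0869 V=5.0869[hold]  S*(0)=-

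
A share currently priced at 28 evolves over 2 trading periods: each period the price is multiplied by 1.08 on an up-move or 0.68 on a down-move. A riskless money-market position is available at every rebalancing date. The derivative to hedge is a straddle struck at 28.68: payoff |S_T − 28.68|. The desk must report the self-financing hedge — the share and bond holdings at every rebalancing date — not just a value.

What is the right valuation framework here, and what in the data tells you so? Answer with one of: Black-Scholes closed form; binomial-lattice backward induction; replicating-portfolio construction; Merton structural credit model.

Key observation: the mandate to exhibit the hedge at every date and state singles out the replicating-portfolio construction on the 2-period tree with factors 1.08 and 0.68 from 28.

framework: replicating-portfolio construction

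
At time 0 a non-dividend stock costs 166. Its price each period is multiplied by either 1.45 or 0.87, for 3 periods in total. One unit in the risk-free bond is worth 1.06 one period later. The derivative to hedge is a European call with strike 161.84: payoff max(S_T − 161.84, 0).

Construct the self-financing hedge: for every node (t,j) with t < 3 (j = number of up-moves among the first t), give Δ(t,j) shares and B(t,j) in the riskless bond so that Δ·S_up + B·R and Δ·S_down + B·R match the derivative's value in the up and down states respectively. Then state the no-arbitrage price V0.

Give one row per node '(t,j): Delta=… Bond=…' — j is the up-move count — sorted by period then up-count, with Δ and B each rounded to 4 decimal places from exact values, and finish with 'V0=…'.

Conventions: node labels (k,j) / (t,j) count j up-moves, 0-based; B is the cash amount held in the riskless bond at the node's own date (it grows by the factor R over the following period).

The replicating-portfolio and risk-neutral prices coincide; use p* = (1.06−0.87)/(1.45−0.87) = 0.3276 for the latter.
Expiry values: V(3,0)=0.0000, V(3,1)=20.3458, V(3,2)=141.8030, V(3,3)=344.2318
  t=2,j=0: stock 125.6454 → up 182.1858 (V=20.3458), down 109.3115 (V=0.0000). Price 6.2877; hedge Δ=0.2792, bond B=-28.7913.
  t=2,j=1: stock 209.4090 → up 303.6430 (V=141.8030), down 182.1858 (V=20.3458). Price 56.7298; hedge Δ=1.0000, bond B=-152.6792.
  t=2,j=2: stock 349.0150 → up 506.0717 (V=344.2318), down 303.6430 (V=141.8030). Price 196.3358; hedge Δ=1.0000, bond B=-152.6792.
  t=1,j=0: stock 144.4200 → up 209.4090 (V=56.7298), down 125.6454 (V=6.2877). Price 21.5206; hedge Δ=0.6022, bond B=-65.4484.
  t=1,j=1: stock 240.7000 → up 349.0150 (V=196.3358), down 209.4090 (V=56.7298). Price 96.6630; hedge Δ=1.0000, bond B=-144.0370.
  t=0,j=0: stock 166.0000 → up 240.7000 (V=96.6630), down 144.4200 (V=21.5206). Price 43.5247; hedge Δ=0.7805, bond B=-86.0311.
As a check, the time-0 holding Δ(0,0)·S0 + B(0,0) comes to 43.5247 — exactly V0.

(0,0): Delta=0.7805 Bond=-86.0311
(1,0): Delta=0.6022 Bond=-65.4484
(1,1): Delta=1.0000 Bond=-144.0370
(2,0): Delta=0.2792 Bond=-28.7913
(2,1): Delta=1.0000 Bond=-152.6792
(2,2): Delta=1.0000 Bond=-152.6792
V0=43.5247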